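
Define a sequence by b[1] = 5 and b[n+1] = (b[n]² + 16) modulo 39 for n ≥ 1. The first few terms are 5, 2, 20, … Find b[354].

26

b[1] = 5; b[2] = 2; b[3] = 20; b[4] = 26; b[5] = 29; b[6] = 38; b[7] = 17; b[8] = 32; b[9] = 26.
Since b[9] = b[4] = 26, the sequence is eventually periodic: after a pre-period of length 3 it cycles with period 5.
For n ≥ 4, b[n] depends only on (n - 4) mod 5. (354 - 4) mod 5 = 0, so b[354] = b[4] = 26.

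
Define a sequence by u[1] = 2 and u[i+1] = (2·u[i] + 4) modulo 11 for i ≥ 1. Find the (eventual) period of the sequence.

10

Computing terms: u[1] = 2, u[2] = 8, u[3] = 9, u[4] = 0, u[5] = 4, u[6] = 1, u[7] = 6, u[8] = 5, u[9] = 3, u[10] = 10, u[11] = 2.
The sequence repeats with period 10.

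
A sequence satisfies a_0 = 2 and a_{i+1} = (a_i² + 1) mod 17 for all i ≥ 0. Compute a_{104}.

We have a_0 = 2, a_1 = 5, a_2 = 9, a_3 = 14, a_4 = 10, a_5 = 16, a_6 = 2.
Since a_6 = a_0 = 2, the sequence is periodic with period 6.
(104 - 0) mod 6 = 2, so a_{104} = a_2 = 9.

9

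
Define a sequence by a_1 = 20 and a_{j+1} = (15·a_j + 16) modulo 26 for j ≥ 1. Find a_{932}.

16

We have a_1 = 20, a_2 = 4, a_3 = 24, a_4 = 12, a_5 = 14, a_6 = 18, a_7 = 0, a_8 = 16, a_9 = 22, a_{10} = 8, a_{11} = 6, a_{12} = 2, a_{13} = 20.
The sequence repeats with period 12.
So a_{932} = a_{1 + ((932-1) mod 12)} = a_8 = 16.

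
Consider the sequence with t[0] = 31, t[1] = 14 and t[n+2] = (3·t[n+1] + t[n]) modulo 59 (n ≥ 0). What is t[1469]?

Computing terms: t[0] = 31; t[1] = 14; t[2] = 14; t[3] = 56; t[4] = 5; t[5] = 12; t[6] = 41; t[7] = 17; t[8] = 33; t[9] = 57; t[10] = 27; t[11] = 20; t[12] = 28; t[13] = 45; t[14] = 45; t[15] = 3; t[16] = 54; t[17] = 47; t[18] = 18; t[19] = 42; t[20] = 26; t[21] = 2; t[22] = 32; t[23] = 39; t[24] = 31; t[25] = 14.
Since (t[24], t[25]) = (t[0], t[1]) = (31, 14) (two consecutive terms determine the rest), the sequence is periodic with period 24.
So t[1469] = t[0 + ((1469-0) mod 24)] = t[5] = 12.

12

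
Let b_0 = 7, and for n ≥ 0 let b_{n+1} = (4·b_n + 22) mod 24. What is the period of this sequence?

3

Computing terms: b_0 = 7,  b_1 = 2,  b_2 = 6,  b_3 = 22,  b_4 = 14,  b_5 = 6.
Since b_5 = b_2 = 6, the sequence is eventually periodic: after a pre-period of length 2 it cycles with period 3.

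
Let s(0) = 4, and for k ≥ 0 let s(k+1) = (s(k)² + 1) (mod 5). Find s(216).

Listing terms: s(0) = 4,  s(1) = 2,  s(2) = 0,  s(3) = 1,  s(4) = 2.
Since s(4) = s(1) = 2, the sequence is eventually periodic: after a pre-period of length 1 it cycles with period 3.
For k ≥ 1, s(k) depends only on (k - 1) mod 3. (216 - 1) mod 3 = 2, so s(216) = s(3) = 1.

1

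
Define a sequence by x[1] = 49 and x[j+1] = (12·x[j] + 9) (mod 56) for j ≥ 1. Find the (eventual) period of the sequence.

Listing terms: x[1] = 49, x[2] = 37, x[3] = 5, x[4] = 13, x[5] = 53, x[6] = 29, x[7] = 21, x[8] = 37.
Since x[8] = x[2] = 37, the sequence is eventually periodic: after a pre-period of length 1 it cycles with period 6.

6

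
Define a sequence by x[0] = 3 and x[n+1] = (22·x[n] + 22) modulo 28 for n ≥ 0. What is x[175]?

We have x[0] = 3,  x[1] = 4,  x[2] = 26,  x[3] = 6,  x[4] = 14,  x[5] = 22,  x[6] = 2,  x[7] = 10,  x[8] = 18,  x[9] = 26.
Since x[9] = x[2] = 26, the sequence is eventually periodic: after a pre-period of length 2 it cycles with period 7.
For n ≥ 2, x[n] depends only on (n - 2) mod 7. (175 - 2) mod 7 = 5, so x[175] = x[7] = 10.

10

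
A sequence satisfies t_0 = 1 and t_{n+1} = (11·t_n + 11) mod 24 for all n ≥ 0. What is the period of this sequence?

Listing terms: t_0 = 1; t_1 = 22; t_2 = 13; t_3 = 10; t_4 = 1.
Since t_4 = t_0 = 1, the sequence is periodic with period 4.

4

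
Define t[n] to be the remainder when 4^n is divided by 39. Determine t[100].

22

Computing terms: t[0] = 1,  t[1] = 4,  t[2] = 16,  t[3] = 25,  t[4] = 22,  t[5] = 10,  t[6] = 1.
Since t[6] = t[0] = 1, the sequence is periodic with period 6.
So t[100] = t[0 + ((100-0) mod 6)] = t[4] = 22.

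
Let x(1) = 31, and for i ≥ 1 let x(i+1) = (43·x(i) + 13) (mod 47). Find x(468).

Computing terms: x(1) = 31; x(2) = 30; x(3) = 34; x(4) = 18; x(5) = 35; x(6) = 14; x(7) = 4; x(8) = 44; x(9) = 25; x(10) = 7; x(11) = 32; x(12) = 26; x(13) = 3; x(14) = 1; x(15) = 9; x(16) = 24; x(17) = 11; x(18) = 16; x(19) = 43; x(20) = 29; x(21) = 38; x(22) = 2; x(23) = 5; x(24) = 40; x(25) = 41; x(26) = 37; x(27) = 6; x(28) = 36; x(29) = 10; x(30) = 20; x(31) = 27; x(32) = 46; x(33) = 17; x(34) = 39; x(35) = 45; x(36) = 21; x(37) = 23; x(38) = 15; x(39) = 0; x(40) = 13; x(41) = 8; x(42) = 28; x(43) = 42; x(44) = 33; x(45) = 22; x(46) = 19; x(47) = 31.
Since x(47) = x(1) = 31, the sequence is periodic with period 46.
So x(468) = x(1 + ((468-1) mod 46)) = x(8) = 44.

44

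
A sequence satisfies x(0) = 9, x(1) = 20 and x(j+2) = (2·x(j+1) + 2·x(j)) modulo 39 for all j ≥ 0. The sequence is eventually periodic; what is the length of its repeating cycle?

Computing terms: x(0) = 9, x(1) = 20, x(2) = 19, x(3) = 0, x(4) = 38, x(5) = 37, x(6) = 33, x(7) = 23, x(8) = 34, x(9) = 36, x(10) = 23, x(11) = 1, x(12) = 9, x(13) = 20.
Since (x(12), x(13)) = (x(0), x(1)) = (9, 20) (two consecutive terms determine the rest), the sequence is periodic with period 12.

12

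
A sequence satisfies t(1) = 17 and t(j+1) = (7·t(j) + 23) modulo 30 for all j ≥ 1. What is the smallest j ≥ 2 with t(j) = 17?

Computing terms: t(1) = 17; t(2) = 22; t(3) = 27; t(4) = 2; t(5) = 7; t(6) = 12; t(7) = 17.
The sequence repeats with period 6.
The value 17 next appears (with j ≥ 2) at t(7).

7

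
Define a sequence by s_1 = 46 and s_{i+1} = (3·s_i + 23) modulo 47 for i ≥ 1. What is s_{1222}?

Listing terms: s_1 = 46, s_2 = 20, s_3 = 36, s_4 = 37, s_5 = 40, s_6 = 2, s_7 = 29, s_8 = 16, s_9 = 24, s_{10} = 1, s_{11} = 26, s_{12} = 7, s_{13} = 44, s_{14} = 14, s_{15} = 18, s_{16} = 30, s_{17} = 19, s_{18} = 33, s_{19} = 28, s_{20} = 13, s_{21} = 15, s_{22} = 21, s_{23} = 39, s_{24} = 46.
The sequence repeats with period 23.
So s_{1222} = s_{1 + ((1222-1) mod 23)} = s_3 = 36.

36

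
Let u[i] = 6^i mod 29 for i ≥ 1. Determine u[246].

23

u[1] = 6,  u[2] = 7,  u[3] = 13,  u[4] = 20,  u[5] = 4,  u[6] = 24,  u[7] = 28,  u[8] = 23,  u[9] = 22,  u[10] = 16,  u[11] = 9,  u[12] = 25,  u[13] = 5,  u[14] = 1,  u[15] = 6.
The sequence repeats with period 14.
So u[246] = u[1 + ((246-1) mod 14)] = u[8] = 23.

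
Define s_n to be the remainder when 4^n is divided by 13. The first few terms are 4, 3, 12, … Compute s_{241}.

We have s_1 = 4, s_2 = 3, s_3 = 12, s_4 = 9, s_5 = 10, s_6 = 1, s_7 = 4.
The sequence repeats with period 6.
(241 - 1) mod 6 = 0, so s_{241} = s_1 = 4.

4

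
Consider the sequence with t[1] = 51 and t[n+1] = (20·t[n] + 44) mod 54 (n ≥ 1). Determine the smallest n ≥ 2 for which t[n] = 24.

t[1] = 51, t[2] = 38, t[3] = 48, t[4] = 32, t[5] = 36, t[6] = 8, t[7] = 42, t[8] = 20, t[9] = 12, t[10] = 14, t[11] = 0, t[12] = 44, t[13] = 6, t[14] = 2, t[15] = 30, t[16] = 50, t[17] = 18, t[18] = 26, t[19] = 24, t[20] = 38.
Since t[20] = t[2] = 38, the sequence is eventually periodic: after a pre-period of length 1 it cycles with period 18.
The value 24 first appears (with n ≥ 2) at t[19].

19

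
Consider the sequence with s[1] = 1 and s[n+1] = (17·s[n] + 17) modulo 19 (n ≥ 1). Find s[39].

6

We have s[1] = 1; s[2] = 15; s[3] = 6; s[4] = 5; s[5] = 7; s[6] = 3; s[7] = 11; s[8] = 14; s[9] = 8; s[10] = 1.
The sequence repeats with period 9.
So s[39] = s[1 + ((39-1) mod 9)] = s[3] = 6.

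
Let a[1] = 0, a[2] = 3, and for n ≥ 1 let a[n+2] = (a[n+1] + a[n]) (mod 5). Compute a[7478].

1

We have a[1] = 0,  a[2] = 3,  a[3] = 3,  a[4] = 1,  a[5] = 4,  a[6] = 0,  a[7] = 4,  a[8] = 4,  a[9] = 3,  a[10] = 2,  a[11] = 0,  a[12] = 2,  a[13] = 2,  a[14] = 4,  a[15] = 1,  a[16] = 0,  a[17] = 1,  a[18] = 1,  a[19] = 2,  a[20] = 3,  a[21] = 0,  a[22] = 3.
Since (a[21], a[22]) = (a[1], a[2]) = (0, 3) (two consecutive terms determine the rest), the sequence is periodic with period 20.
So a[7478] = a[1 + ((7478-1) mod 20)] = a[18] = 1.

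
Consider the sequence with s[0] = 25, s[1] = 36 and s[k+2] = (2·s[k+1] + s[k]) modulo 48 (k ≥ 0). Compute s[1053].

Listing terms: s[0] = 25; s[1] = 36; s[2] = 1; s[3] = 38; s[4] = 29; s[5] = 0; s[6] = 29; s[7] = 10; s[8] = 1; s[9] = 12; s[10] = 25; s[11] = 14; s[12] = 5; s[13] = 24; s[14] = 5; s[15] = 34; s[16] = 25; s[17] = 36.
The sequence repeats with period 16.
(1053 - 0) mod 16 = 13, so s[1053] = s[13] = 24.

24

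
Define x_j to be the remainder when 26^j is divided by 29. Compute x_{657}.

Listing terms: x_0 = 1,  x_1 = 26,  x_2 = 9,  x_3 = 2,  x_4 = 23,  x_5 = 18,  x_6 = 4,  x_7 = 17,  x_8 = 7,  x_9 = 8,  x_{10} = 5,  x_{11} = 14,  x_{12} = 16,  x_{13} = 10,  x_{14} = 28,  x_{15} = 3,  x_{16} = 20,  x_{17} = 27,  x_{18} = 6,  x_{19} = 11,  x_{20} = 25,  x_{21} = 12,  x_{22} = 22,  x_{23} = 21,  x_{24} = 24,  x_{25} = 15,  x_{26} = 13,  x_{27} = 19,  x_{28} = 1.
Since x_{28} = x_0 = 1, the sequence is periodic with period 28.
So x_{657} = x_{0 + ((657-0) mod 28)} = x_{13} = 10.

10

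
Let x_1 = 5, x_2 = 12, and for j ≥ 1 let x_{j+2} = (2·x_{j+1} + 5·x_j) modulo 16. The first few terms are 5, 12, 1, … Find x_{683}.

We have x_1 = 5; x_2 = 12; x_3 = 1; x_4 = 14; x_5 = 1; x_6 = 8; x_7 = 5; x_8 = 2; x_9 = 13; x_{10} = 4; x_{11} = 9; x_{12} = 6; x_{13} = 9; x_{14} = 0; x_{15} = 13; x_{16} = 10; x_{17} = 5; x_{18} = 12.
The sequence repeats with period 16.
(683 - 1) mod 16 = 10, so x_{683} = x_{11} = 9.

9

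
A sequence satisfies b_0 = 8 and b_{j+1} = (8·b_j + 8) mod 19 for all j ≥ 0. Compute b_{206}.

14

Computing terms: b_0 = 8, b_1 = 15, b_2 = 14, b_3 = 6, b_4 = 18, b_5 = 0, b_6 = 8.
Since b_6 = b_0 = 8, the sequence is periodic with period 6.
(206 - 0) mod 6 = 2, so b_{206} = b_2 = 14.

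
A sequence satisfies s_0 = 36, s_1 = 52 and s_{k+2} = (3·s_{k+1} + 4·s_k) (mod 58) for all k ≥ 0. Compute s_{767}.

Listing terms: s_0 = 36; s_1 = 52; s_2 = 10; s_3 = 6; s_4 = 0; s_5 = 24; s_6 = 14; s_7 = 22; s_8 = 6; s_9 = 48; s_{10} = 52; s_{11} = 0; s_{12} = 34; s_{13} = 44; s_{14} = 36; s_{15} = 52.
Since (s_{14}, s_{15}) = (s_0, s_1) = (36, 52) (two consecutive terms determine the rest), the sequence is periodic with period 14.
(767 - 0) mod 14 = 11, so s_{767} = s_{11} = 0.

0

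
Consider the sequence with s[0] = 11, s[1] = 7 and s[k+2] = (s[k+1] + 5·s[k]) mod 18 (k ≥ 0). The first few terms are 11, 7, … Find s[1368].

11

We have s[0] = 11; s[1] = 7; s[2] = 8; s[3] = 7; s[4] = 11; s[5] = 10; s[6] = 11; s[7] = 7.
The sequence repeats with period 6.
So s[1368] = s[0 + ((1368-0) mod 6)] = s[0] = 11.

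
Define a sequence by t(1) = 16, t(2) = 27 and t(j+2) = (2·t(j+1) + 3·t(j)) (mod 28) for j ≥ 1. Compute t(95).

Computing terms: t(1) = 16,  t(2) = 27,  t(3) = 18,  t(4) = 5,  t(5) = 8,  t(6) = 3,  t(7) = 2,  t(8) = 13,  t(9) = 4,  t(10) = 19,  t(11) = 22,  t(12) = 17,  t(13) = 16,  t(14) = 27.
The sequence repeats with period 12.
(95 - 1) mod 12 = 10, so t(95) = t(11) = 22.

22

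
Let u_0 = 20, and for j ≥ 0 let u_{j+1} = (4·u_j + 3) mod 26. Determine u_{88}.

We have u_0 = 20,  u_1 = 5,  u_2 = 23,  u_3 = 17,  u_4 = 19,  u_5 = 1,  u_6 = 7,  u_7 = 5.
Since u_7 = u_1 = 5, the sequence is eventually periodic: after a pre-period of length 1 it cycles with period 6.
For j ≥ 1, u_j depends only on (j - 1) mod 6. (88 - 1) mod 6 = 3, so u_{88} = u_4 = 19.

19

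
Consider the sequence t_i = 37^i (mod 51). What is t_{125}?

Computing terms: t_1 = 37; t_2 = 43; t_3 = 10; t_4 = 13; t_5 = 22; t_6 = 49; t_7 = 28; t_8 = 16; t_9 = 31; t_{10} = 25; t_{11} = 7; t_{12} = 4; t_{13} = 46; t_{14} = 19; t_{15} = 40; t_{16} = 1; t_{17} = 37.
The sequence repeats with period 16.
So t_{125} = t_{1 + ((125-1) mod 16)} = t_{13} = 46.

46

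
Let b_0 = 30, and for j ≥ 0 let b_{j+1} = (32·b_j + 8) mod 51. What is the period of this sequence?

Listing terms: b_0 = 30; b_1 = 50; b_2 = 27; b_3 = 5; b_4 = 15; b_5 = 29; b_6 = 18; b_7 = 23; b_8 = 30.
Since b_8 = b_0 = 30, the sequence is periodic with period 8.

8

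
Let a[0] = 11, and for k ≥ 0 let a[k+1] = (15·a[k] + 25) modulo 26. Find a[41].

22

Computing terms: a[0] = 11, a[1] = 8, a[2] = 15, a[3] = 16, a[4] = 5, a[5] = 22, a[6] = 17, a[7] = 20, a[8] = 13, a[9] = 12, a[10] = 23, a[11] = 6, a[12] = 11.
Since a[12] = a[0] = 11, the sequence is periodic with period 12.
(41 - 0) mod 12 = 5, so a[41] = a[5] = 22.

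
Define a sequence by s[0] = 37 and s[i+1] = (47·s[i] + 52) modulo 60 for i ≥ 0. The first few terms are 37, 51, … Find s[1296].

37

Listing terms: s[0] = 37,  s[1] = 51,  s[2] = 49,  s[3] = 15,  s[4] = 37.
The sequence repeats with period 4.
So s[1296] = s[0 + ((1296-0) mod 4)] = s[0] = 37.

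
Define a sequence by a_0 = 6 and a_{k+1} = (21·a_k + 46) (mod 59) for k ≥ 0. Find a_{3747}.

Listing terms: a_0 = 6; a_1 = 54; a_2 = 0; a_3 = 46; a_4 = 9; a_5 = 58; a_6 = 25; a_7 = 40; a_8 = 1; a_9 = 8; a_{10} = 37; a_{11} = 56; a_{12} = 42; a_{13} = 43; a_{14} = 5; a_{15} = 33; a_{16} = 31; a_{17} = 48; a_{18} = 51; a_{19} = 55; a_{20} = 21; a_{21} = 15; a_{22} = 7; a_{23} = 16; a_{24} = 28; a_{25} = 44; a_{26} = 26; a_{27} = 2; a_{28} = 29; a_{29} = 6.
The sequence repeats with period 29.
So a_{3747} = a_{0 + ((3747-0) mod 29)} = a_6 = 25.

25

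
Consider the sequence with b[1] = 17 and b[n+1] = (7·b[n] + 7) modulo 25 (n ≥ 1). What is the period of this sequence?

4

We have b[1] = 17,  b[2] = 1,  b[3] = 14,  b[4] = 5,  b[5] = 17.
The sequence repeats with period 4.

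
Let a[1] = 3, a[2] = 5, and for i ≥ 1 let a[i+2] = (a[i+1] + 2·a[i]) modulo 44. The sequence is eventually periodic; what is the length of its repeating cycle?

Computing terms: a[1] = 3, a[2] = 5, a[3] = 11, a[4] = 21, a[5] = 43, a[6] = 41, a[7] = 39, a[8] = 33, a[9] = 23, a[10] = 1, a[11] = 3, a[12] = 5.
The sequence repeats with period 10.

10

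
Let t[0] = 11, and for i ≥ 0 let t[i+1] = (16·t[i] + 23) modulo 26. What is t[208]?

Computing terms: t[0] = 11,  t[1] = 17,  t[2] = 9,  t[3] = 11.
The sequence repeats with period 3.
(208 - 0) mod 3 = 1, so t[208] = t[1] = 17.

17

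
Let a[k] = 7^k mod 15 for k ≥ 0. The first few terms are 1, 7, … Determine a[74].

a[0] = 1; a[1] = 7; a[2] = 4; a[3] = 13; a[4] = 1.
Since a[4] = a[0] = 1, the sequence is periodic with period 4.
(74 - 0) mod 4 = 2, so a[74] = a[2] = 4.

4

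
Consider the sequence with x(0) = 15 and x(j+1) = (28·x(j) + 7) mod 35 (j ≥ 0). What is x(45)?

7

Computing terms: x(0) = 15,  x(1) = 7,  x(2) = 28,  x(3) = 21,  x(4) = 0,  x(5) = 7.
Since x(5) = x(1) = 7, the sequence is eventually periodic: after a pre-period of length 1 it cycles with period 4.
For j ≥ 1, x(j) depends only on (j - 1) mod 4. (45 - 1) mod 4 = 0, so x(45) = x(1) = 7.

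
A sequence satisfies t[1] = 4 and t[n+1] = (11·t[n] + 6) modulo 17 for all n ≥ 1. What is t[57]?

Computing terms: t[1] = 4, t[2] = 16, t[3] = 12, t[4] = 2, t[5] = 11, t[6] = 8, t[7] = 9, t[8] = 3, t[9] = 5, t[10] = 10, t[11] = 14, t[12] = 7, t[13] = 15, t[14] = 1, t[15] = 0, t[16] = 6, t[17] = 4.
The sequence repeats with period 16.
(57 - 1) mod 16 = 8, so t[57] = t[9] = 5.

5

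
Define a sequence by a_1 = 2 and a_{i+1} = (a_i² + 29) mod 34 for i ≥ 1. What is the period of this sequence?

Computing terms: a_1 = 2; a_2 = 33; a_3 = 30; a_4 = 11; a_5 = 14; a_6 = 21; a_7 = 28; a_8 = 31; a_9 = 4; a_{10} = 11.
Since a_{10} = a_4 = 11, the sequence is eventually periodic: after a pre-period of length 3 it cycles with period 6.

6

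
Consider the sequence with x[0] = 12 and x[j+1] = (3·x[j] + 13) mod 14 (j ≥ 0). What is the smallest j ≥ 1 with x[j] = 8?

x[0] = 12, x[1] = 7, x[2] = 6, x[3] = 3, x[4] = 8, x[5] = 9, x[6] = 12.
The sequence repeats with period 6.
The value 8 first appears (with j ≥ 1) at x[4].

4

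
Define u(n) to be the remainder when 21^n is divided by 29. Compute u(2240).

Listing terms: u(1) = 21,  u(2) = 6,  u(3) = 10,  u(4) = 7,  u(5) = 2,  u(6) = 13,  u(7) = 12,  u(8) = 20,  u(9) = 14,  u(10) = 4,  u(11) = 26,  u(12) = 24,  u(13) = 11,  u(14) = 28,  u(15) = 8,  u(16) = 23,  u(17) = 19,  u(18) = 22,  u(19) = 27,  u(20) = 16,  u(21) = 17,  u(22) = 9,  u(23) = 15,  u(24) = 25,  u(25) = 3,  u(26) = 5,  u(27) = 18,  u(28) = 1,  u(29) = 21.
The sequence repeats with period 28.
(2240 - 1) mod 28 = 27, so u(2240) = u(28) = 1.

1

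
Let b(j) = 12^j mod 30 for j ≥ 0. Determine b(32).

6

We have b(0) = 1, b(1) = 12, b(2) = 24, b(3) = 18, b(4) = 6, b(5) = 12.
Since b(5) = b(1) = 12, the sequence is eventually periodic: after a pre-period of length 1 it cycles with period 4.
For j ≥ 1, b(j) depends only on (j - 1) mod 4. (32 - 1) mod 4 = 3, so b(32) = b(4) = 6.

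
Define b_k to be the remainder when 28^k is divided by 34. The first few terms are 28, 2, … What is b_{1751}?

20

We have b_1 = 28,  b_2 = 2,  b_3 = 22,  b_4 = 4,  b_5 = 10,  b_6 = 8,  b_7 = 20,  b_8 = 16,  b_9 = 6,  b_{10} = 32,  b_{11} = 12,  b_{12} = 30,  b_{13} = 24,  b_{14} = 26,  b_{15} = 14,  b_{16} = 18,  b_{17} = 28.
The sequence repeats with period 16.
(1751 - 1) mod 16 = 6, so b_{1751} = b_7 = 20.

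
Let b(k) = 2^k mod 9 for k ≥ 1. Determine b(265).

2

b(1) = 2; b(2) = 4; b(3) = 8; b(4) = 7; b(5) = 5; b(6) = 1; b(7) = 2.
Since b(7) = b(1) = 2, the sequence is periodic with period 6.
(265 - 1) mod 6 = 0, so b(265) = b(1) = 2.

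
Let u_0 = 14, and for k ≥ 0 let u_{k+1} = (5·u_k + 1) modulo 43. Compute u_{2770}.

33

Listing terms: u_0 = 14, u_1 = 28, u_2 = 12, u_3 = 18, u_4 = 5, u_5 = 26, u_6 = 2, u_7 = 11, u_8 = 13, u_9 = 23, u_{10} = 30, u_{11} = 22, u_{12} = 25, u_{13} = 40, u_{14} = 29, u_{15} = 17, u_{16} = 0, u_{17} = 1, u_{18} = 6, u_{19} = 31, u_{20} = 27, u_{21} = 7, u_{22} = 36, u_{23} = 9, u_{24} = 3, u_{25} = 16, u_{26} = 38, u_{27} = 19, u_{28} = 10, u_{29} = 8, u_{30} = 41, u_{31} = 34, u_{32} = 42, u_{33} = 39, u_{34} = 24, u_{35} = 35, u_{36} = 4, u_{37} = 21, u_{38} = 20, u_{39} = 15, u_{40} = 33, u_{41} = 37, u_{42} = 14.
The sequence repeats with period 42.
So u_{2770} = u_{0 + ((2770-0) mod 42)} = u_{40} = 33.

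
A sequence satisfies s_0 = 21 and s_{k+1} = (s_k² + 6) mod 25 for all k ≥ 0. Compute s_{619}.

Computing terms: s_0 = 21, s_1 = 22, s_2 = 15, s_3 = 6, s_4 = 17, s_5 = 20, s_6 = 6.
Since s_6 = s_3 = 6, the sequence is eventually periodic: after a pre-period of length 3 it cycles with period 3.
For k ≥ 3, s_k depends only on (k - 3) mod 3. (619 - 3) mod 3 = 1, so s_{619} = s_4 = 17.

17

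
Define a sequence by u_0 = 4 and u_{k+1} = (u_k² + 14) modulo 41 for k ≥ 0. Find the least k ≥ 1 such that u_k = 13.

5

Computing terms: u_0 = 4, u_1 = 30, u_2 = 12, u_3 = 35, u_4 = 9, u_5 = 13, u_6 = 19, u_7 = 6, u_8 = 9.
Since u_8 = u_4 = 9, the sequence is eventually periodic: after a pre-period of length 4 it cycles with period 4.
The value 13 first appears (with k ≥ 1) at u_5.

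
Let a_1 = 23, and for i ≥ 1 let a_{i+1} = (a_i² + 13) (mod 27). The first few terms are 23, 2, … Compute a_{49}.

5

We have a_1 = 23,  a_2 = 2,  a_3 = 17,  a_4 = 5,  a_5 = 11,  a_6 = 26,  a_7 = 14,  a_8 = 20,  a_9 = 8,  a_{10} = 23.
The sequence repeats with period 9.
(49 - 1) mod 9 = 3, so a_{49} = a_4 = 5.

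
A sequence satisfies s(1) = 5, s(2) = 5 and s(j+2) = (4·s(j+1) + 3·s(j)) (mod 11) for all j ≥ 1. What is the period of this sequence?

40

s(1) = 5,  s(2) = 5,  s(3) = 2,  s(4) = 1,  s(5) = 10,  s(6) = 10,  s(7) = 4,  s(8) = 2,  s(9) = 9,  s(10) = 9,  s(11) = 8,  s(12) = 4,  s(13) = 7,  s(14) = 7,  s(15) = 5,  s(16) = 8,  s(17) = 3,  s(18) = 3,  s(19) = 10,  s(20) = 5,  s(21) = 6,  s(22) = 6,  s(23) = 9,  s(24) = 10,  s(25) = 1,  s(26) = 1,  s(27) = 7,  s(28) = 9,  s(29) = 2,  s(30) = 2,  s(31) = 3,  s(32) = 7,  s(33) = 4,  s(34) = 4,  s(35) = 6,  s(36) = 3,  s(37) = 8,  s(38) = 8,  s(39) = 1,  s(40) = 6,  s(41) = 5,  s(42) = 5.
The sequence repeats with period 40.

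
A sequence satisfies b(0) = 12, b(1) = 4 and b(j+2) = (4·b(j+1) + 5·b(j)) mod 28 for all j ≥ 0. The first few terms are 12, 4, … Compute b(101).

8

We have b(0) = 12; b(1) = 4; b(2) = 20; b(3) = 16; b(4) = 24; b(5) = 8; b(6) = 12; b(7) = 4.
The sequence repeats with period 6.
(101 - 0) mod 6 = 5, so b(101) = b(5) = 8.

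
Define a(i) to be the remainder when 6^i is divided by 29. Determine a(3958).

16

a(0) = 1, a(1) = 6, a(2) = 7, a(3) = 13, a(4) = 20, a(5) = 4, a(6) = 24, a(7) = 28, a(8) = 23, a(9) = 22, a(10) = 16, a(11) = 9, a(12) = 25, a(13) = 5, a(14) = 1.
Since a(14) = a(0) = 1, the sequence is periodic with period 14.
So a(3958) = a(0 + ((3958-0) mod 14)) = a(10) = 16.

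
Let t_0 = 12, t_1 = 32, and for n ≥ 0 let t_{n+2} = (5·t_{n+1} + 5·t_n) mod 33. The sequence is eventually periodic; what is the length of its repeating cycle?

30

Computing terms: t_0 = 12, t_1 = 32, t_2 = 22, t_3 = 6, t_4 = 8, t_5 = 4, t_6 = 27, t_7 = 23, t_8 = 19, t_9 = 12, t_{10} = 23, t_{11} = 10, t_{12} = 0, t_{13} = 17, t_{14} = 19, t_{15} = 15, t_{16} = 5, t_{17} = 1, t_{18} = 30, t_{19} = 23, t_{20} = 1, t_{21} = 21, t_{22} = 11, t_{23} = 28, t_{24} = 30, t_{25} = 26, t_{26} = 16, t_{27} = 12, t_{28} = 8, t_{29} = 1, t_{30} = 12, t_{31} = 32.
Since (t_{30}, t_{31}) = (t_0, t_1) = (12, 32) (two consecutive terms determine the rest), the sequence is periodic with period 30.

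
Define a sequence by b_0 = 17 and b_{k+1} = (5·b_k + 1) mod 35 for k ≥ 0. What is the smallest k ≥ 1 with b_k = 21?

3

b_0 = 17,  b_1 = 16,  b_2 = 11,  b_3 = 21,  b_4 = 1,  b_5 = 6,  b_6 = 31,  b_7 = 16.
Since b_7 = b_1 = 16, the sequence is eventually periodic: after a pre-period of length 1 it cycles with period 6.
The value 21 first appears (with k ≥ 1) at b_3.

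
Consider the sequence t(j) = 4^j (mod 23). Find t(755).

Computing terms: t(1) = 4; t(2) = 16; t(3) = 18; t(4) = 3; t(5) = 12; t(6) = 2; t(7) = 8; t(8) = 9; t(9) = 13; t(10) = 6; t(11) = 1; t(12) = 4.
The sequence repeats with period 11.
(755 - 1) mod 11 = 6, so t(755) = t(7) = 8.

8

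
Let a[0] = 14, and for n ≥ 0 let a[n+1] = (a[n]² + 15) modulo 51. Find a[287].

13

Computing terms: a[0] = 14,  a[1] = 7,  a[2] = 13,  a[3] = 31,  a[4] = 7.
Since a[4] = a[1] = 7, the sequence is eventually periodic: after a pre-period of length 1 it cycles with period 3.
For n ≥ 1, a[n] depends only on (n - 1) mod 3. (287 - 1) mod 3 = 1, so a[287] = a[2] = 13.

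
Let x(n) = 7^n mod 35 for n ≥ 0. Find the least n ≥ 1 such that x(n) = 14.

2

x(0) = 1, x(1) = 7, x(2) = 14, x(3) = 28, x(4) = 21, x(5) = 7.
Since x(5) = x(1) = 7, the sequence is eventually periodic: after a pre-period of length 1 it cycles with period 4.
The value 14 first appears (with n ≥ 1) at x(2).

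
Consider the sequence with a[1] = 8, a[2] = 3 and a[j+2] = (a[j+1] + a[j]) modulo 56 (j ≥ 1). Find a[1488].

51

Computing terms: a[1] = 8; a[2] = 3; a[3] = 11; a[4] = 14; a[5] = 25; a[6] = 39; a[7] = 8; a[8] = 47; a[9] = 55; a[10] = 46; a[11] = 45; a[12] = 35; a[13] = 24; a[14] = 3; a[15] = 27; a[16] = 30; a[17] = 1; a[18] = 31; a[19] = 32; a[20] = 7; a[21] = 39; a[22] = 46; a[23] = 29; a[24] = 19; a[25] = 48; a[26] = 11; a[27] = 3; a[28] = 14; a[29] = 17; a[30] = 31; a[31] = 48; a[32] = 23; a[33] = 15; a[34] = 38; a[35] = 53; a[36] = 35; a[37] = 32; a[38] = 11; a[39] = 43; a[40] = 54; a[41] = 41; a[42] = 39; a[43] = 24; a[44] = 7; a[45] = 31; a[46] = 38; a[47] = 13; a[48] = 51; a[49] = 8; a[50] = 3.
The sequence repeats with period 48.
(1488 - 1) mod 48 = 47, so a[1488] = a[48] = 51.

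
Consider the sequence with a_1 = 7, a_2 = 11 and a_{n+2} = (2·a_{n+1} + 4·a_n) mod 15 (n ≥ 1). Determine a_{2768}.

0

a_1 = 7, a_2 = 11, a_3 = 5, a_4 = 9, a_5 = 8, a_6 = 7, a_7 = 1, a_8 = 0, a_9 = 4, a_{10} = 8, a_{11} = 2, a_{12} = 6, a_{13} = 5, a_{14} = 4, a_{15} = 13, a_{16} = 12, a_{17} = 1, a_{18} = 5, a_{19} = 14, a_{20} = 3, a_{21} = 2, a_{22} = 1, a_{23} = 10, a_{24} = 9, a_{25} = 13, a_{26} = 2, a_{27} = 11, a_{28} = 0, a_{29} = 14, a_{30} = 13, a_{31} = 7, a_{32} = 6, a_{33} = 10, a_{34} = 14, a_{35} = 8, a_{36} = 12, a_{37} = 11, a_{38} = 10, a_{39} = 4, a_{40} = 3, a_{41} = 7, a_{42} = 11.
The sequence repeats with period 40.
So a_{2768} = a_{1 + ((2768-1) mod 40)} = a_8 = 0.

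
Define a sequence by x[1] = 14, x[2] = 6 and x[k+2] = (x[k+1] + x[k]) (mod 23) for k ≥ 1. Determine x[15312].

15

Listing terms: x[1] = 14, x[2] = 6, x[3] = 20, x[4] = 3, x[5] = 0, x[6] = 3, x[7] = 3, x[8] = 6, x[9] = 9, x[10] = 15, x[11] = 1, x[12] = 16, x[13] = 17, x[14] = 10, x[15] = 4, x[16] = 14, x[17] = 18, x[18] = 9, x[19] = 4, x[20] = 13, x[21] = 17, x[22] = 7, x[23] = 1, x[24] = 8, x[25] = 9, x[26] = 17, x[27] = 3, x[28] = 20, x[29] = 0, x[30] = 20, x[31] = 20, x[32] = 17, x[33] = 14, x[34] = 8, x[35] = 22, x[36] = 7, x[37] = 6, x[38] = 13, x[39] = 19, x[40] = 9, x[41] = 5, x[42] = 14, x[43] = 19, x[44] = 10, x[45] = 6, x[46] = 16, x[47] = 22, x[48] = 15, x[49] = 14, x[50] = 6.
The sequence repeats with period 48.
So x[15312] = x[1 + ((15312-1) mod 48)] = x[48] = 15.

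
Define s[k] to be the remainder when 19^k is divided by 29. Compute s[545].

s[1] = 19, s[2] = 13, s[3] = 15, s[4] = 24, s[5] = 21, s[6] = 22, s[7] = 12, s[8] = 25, s[9] = 11, s[10] = 6, s[11] = 27, s[12] = 20, s[13] = 3, s[14] = 28, s[15] = 10, s[16] = 16, s[17] = 14, s[18] = 5, s[19] = 8, s[20] = 7, s[21] = 17, s[22] = 4, s[23] = 18, s[24] = 23, s[25] = 2, s[26] = 9, s[27] = 26, s[28] = 1, s[29] = 19.
The sequence repeats with period 28.
So s[545] = s[1 + ((545-1) mod 28)] = s[13] = 3.

3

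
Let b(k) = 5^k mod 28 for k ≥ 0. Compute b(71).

Listing terms: b(0) = 1, b(1) = 5, b(2) = 25, b(3) = 13, b(4) = 9, b(5) = 17, b(6) = 1.
Since b(6) = b(0) = 1, the sequence is periodic with period 6.
So b(71) = b(0 + ((71-0) mod 6)) = b(5) = 17.

17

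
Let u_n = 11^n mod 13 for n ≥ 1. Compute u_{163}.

2

u_1 = 11, u_2 = 4, u_3 = 5, u_4 = 3, u_5 = 7, u_6 = 12, u_7 = 2, u_8 = 9, u_9 = 8, u_{10} = 10, u_{11} = 6, u_{12} = 1, u_{13} = 11.
The sequence repeats with period 12.
(163 - 1) mod 12 = 6, so u_{163} = u_7 = 2.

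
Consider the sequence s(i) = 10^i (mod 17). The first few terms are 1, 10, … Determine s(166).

s(0) = 1, s(1) = 10, s(2) = 15, s(3) = 14, s(4) = 4, s(5) = 6, s(6) = 9, s(7) = 5, s(8) = 16, s(9) = 7, s(10) = 2, s(11) = 3, s(12) = 13, s(13) = 11, s(14) = 8, s(15) = 12, s(16) = 1.
The sequence repeats with period 16.
So s(166) = s(0 + ((166-0) mod 16)) = s(6) = 9.

9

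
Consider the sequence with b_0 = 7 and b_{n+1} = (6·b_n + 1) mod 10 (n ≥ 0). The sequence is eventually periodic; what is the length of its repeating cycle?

5

b_0 = 7, b_1 = 3, b_2 = 9, b_3 = 5, b_4 = 1, b_5 = 7.
The sequence repeats with period 5.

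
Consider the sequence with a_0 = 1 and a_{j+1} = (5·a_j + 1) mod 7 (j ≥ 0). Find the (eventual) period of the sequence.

6

Computing terms: a_0 = 1,  a_1 = 6,  a_2 = 3,  a_3 = 2,  a_4 = 4,  a_5 = 0,  a_6 = 1.
The sequence repeats with period 6.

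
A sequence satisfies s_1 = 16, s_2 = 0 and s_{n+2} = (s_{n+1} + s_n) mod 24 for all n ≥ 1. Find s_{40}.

s_1 = 16,  s_2 = 0,  s_3 = 16,  s_4 = 16,  s_5 = 8,  s_6 = 0,  s_7 = 8,  s_8 = 8,  s_9 = 16,  s_{10} = 0.
The sequence repeats with period 8.
So s_{40} = s_{1 + ((40-1) mod 8)} = s_8 = 8.

8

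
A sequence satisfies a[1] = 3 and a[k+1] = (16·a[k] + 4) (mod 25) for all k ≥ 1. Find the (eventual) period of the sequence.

25

a[1] = 3; a[2] = 2; a[3] = 11; a[4] = 5; a[5] = 9; a[6] = 23; a[7] = 22; a[8] = 6; a[9] = 0; a[10] = 4; a[11] = 18; a[12] = 17; a[13] = 1; a[14] = 20; a[15] = 24; a[16] = 13; a[17] = 12; a[18] = 21; a[19] = 15; a[20] = 19; a[21] = 8; a[22] = 7; a[23] = 16; a[24] = 10; a[25] = 14; a[26] = 3.
Since a[26] = a[1] = 3, the sequence is periodic with period 25.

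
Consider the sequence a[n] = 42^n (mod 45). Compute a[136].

36

Computing terms: a[0] = 1, a[1] = 42, a[2] = 9, a[3] = 18, a[4] = 36, a[5] = 27, a[6] = 9.
Since a[6] = a[2] = 9, the sequence is eventually periodic: after a pre-period of length 2 it cycles with period 4.
For n ≥ 2, a[n] depends only on (n - 2) mod 4. (136 - 2) mod 4 = 2, so a[136] = a[4] = 36.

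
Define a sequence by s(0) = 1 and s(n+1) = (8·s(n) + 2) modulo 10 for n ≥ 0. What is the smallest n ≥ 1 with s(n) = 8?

3

Computing terms: s(0) = 1; s(1) = 0; s(2) = 2; s(3) = 8; s(4) = 6; s(5) = 0.
Since s(5) = s(1) = 0, the sequence is eventually periodic: after a pre-period of length 1 it cycles with period 4.
The value 8 first appears (with n ≥ 1) at s(3).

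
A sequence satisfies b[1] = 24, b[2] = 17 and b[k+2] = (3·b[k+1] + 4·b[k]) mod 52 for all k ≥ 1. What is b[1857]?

43

Listing terms: b[1] = 24,  b[2] = 17,  b[3] = 43,  b[4] = 41,  b[5] = 35,  b[6] = 9,  b[7] = 11,  b[8] = 17,  b[9] = 43.
Since (b[8], b[9]) = (b[2], b[3]) = (17, 43) (two consecutive terms determine the rest), the sequence is eventually periodic: after a pre-period of length 1 it cycles with period 6.
For k ≥ 2, b[k] depends only on (k - 2) mod 6. (1857 - 2) mod 6 = 1, so b[1857] = b[3] = 43.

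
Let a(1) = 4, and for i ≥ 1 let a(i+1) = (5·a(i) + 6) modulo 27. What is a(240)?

a(1) = 4,  a(2) = 26,  a(3) = 1,  a(4) = 11,  a(5) = 7,  a(6) = 14,  a(7) = 22,  a(8) = 8,  a(9) = 19,  a(10) = 20,  a(11) = 25,  a(12) = 23,  a(13) = 13,  a(14) = 17,  a(15) = 10,  a(16) = 2,  a(17) = 16,  a(18) = 5,  a(19) = 4.
The sequence repeats with period 18.
(240 - 1) mod 18 = 5, so a(240) = a(6) = 14.

14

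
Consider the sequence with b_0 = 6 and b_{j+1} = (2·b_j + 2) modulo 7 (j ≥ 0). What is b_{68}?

2

Computing terms: b_0 = 6; b_1 = 0; b_2 = 2; b_3 = 6.
The sequence repeats with period 3.
So b_{68} = b_{0 + ((68-0) mod 3)} = b_2 = 2.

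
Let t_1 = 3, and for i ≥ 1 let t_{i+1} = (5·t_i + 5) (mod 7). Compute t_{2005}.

We have t_1 = 3,  t_2 = 6,  t_3 = 0,  t_4 = 5,  t_5 = 2,  t_6 = 1,  t_7 = 3.
The sequence repeats with period 6.
So t_{2005} = t_{1 + ((2005-1) mod 6)} = t_1 = 3.

3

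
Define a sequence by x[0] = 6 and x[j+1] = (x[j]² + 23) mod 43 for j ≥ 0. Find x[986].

3

Computing terms: x[0] = 6, x[1] = 16, x[2] = 21, x[3] = 34, x[4] = 18, x[5] = 3, x[6] = 32, x[7] = 15, x[8] = 33, x[9] = 37, x[10] = 16.
Since x[10] = x[1] = 16, the sequence is eventually periodic: after a pre-period of length 1 it cycles with period 9.
For j ≥ 1, x[j] depends only on (j - 1) mod 9. (986 - 1) mod 9 = 4, so x[986] = x[5] = 3.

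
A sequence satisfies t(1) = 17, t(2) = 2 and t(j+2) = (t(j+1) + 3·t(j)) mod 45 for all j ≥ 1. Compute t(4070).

38

t(1) = 17,  t(2) = 2,  t(3) = 8,  t(4) = 14,  t(5) = 38,  t(6) = 35,  t(7) = 14,  t(8) = 29,  t(9) = 26,  t(10) = 23,  t(11) = 11,  t(12) = 35,  t(13) = 23,  t(14) = 38,  t(15) = 17,  t(16) = 41,  t(17) = 2,  t(18) = 35,  t(19) = 41,  t(20) = 11,  t(21) = 44,  t(22) = 32,  t(23) = 29,  t(24) = 35,  t(25) = 32,  t(26) = 2,  t(27) = 8.
Since (t(26), t(27)) = (t(2), t(3)) = (2, 8) (two consecutive terms determine the rest), the sequence is eventually periodic: after a pre-period of length 1 it cycles with period 24.
For j ≥ 2, t(j) depends only on (j - 2) mod 24. (4070 - 2) mod 24 = 12, so t(4070) = t(14) = 38.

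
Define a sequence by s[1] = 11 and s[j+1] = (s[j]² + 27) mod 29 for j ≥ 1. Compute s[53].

3

s[1] = 11, s[2] = 3, s[3] = 7, s[4] = 18, s[5] = 3.
Since s[5] = s[2] = 3, the sequence is eventually periodic: after a pre-period of length 1 it cycles with period 3.
For j ≥ 2, s[j] depends only on (j - 2) mod 3. (53 - 2) mod 3 = 0, so s[53] = s[2] = 3.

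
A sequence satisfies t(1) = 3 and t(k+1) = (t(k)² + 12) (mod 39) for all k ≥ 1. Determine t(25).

3

t(1) = 3,  t(2) = 21,  t(3) = 24,  t(4) = 3.
The sequence repeats with period 3.
So t(25) = t(1 + ((25-1) mod 3)) = t(1) = 3.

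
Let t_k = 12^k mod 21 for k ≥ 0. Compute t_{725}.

3

t_0 = 1, t_1 = 12, t_2 = 18, t_3 = 6, t_4 = 9, t_5 = 3, t_6 = 15, t_7 = 12.
Since t_7 = t_1 = 12, the sequence is eventually periodic: after a pre-period of length 1 it cycles with period 6.
For k ≥ 1, t_k depends only on (k - 1) mod 6. (725 - 1) mod 6 = 4, so t_{725} = t_5 = 3.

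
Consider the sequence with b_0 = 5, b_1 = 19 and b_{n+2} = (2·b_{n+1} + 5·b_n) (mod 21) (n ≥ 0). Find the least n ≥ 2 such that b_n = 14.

Computing terms: b_0 = 5, b_1 = 19, b_2 = 0, b_3 = 11, b_4 = 1, b_5 = 15, b_6 = 14, b_7 = 19, b_8 = 3, b_9 = 17, b_{10} = 7, b_{11} = 15, b_{12} = 2, b_{13} = 16, b_{14} = 0, b_{15} = 17, b_{16} = 13, b_{17} = 6, b_{18} = 14, b_{19} = 16, b_{20} = 18, b_{21} = 11, b_{22} = 7, b_{23} = 6, b_{24} = 5, b_{25} = 19.
Since (b_{24}, b_{25}) = (b_0, b_1) = (5, 19) (two consecutive terms determine the rest), the sequence is periodic with period 24.
The value 14 first appears (with n ≥ 2) at b_6.

6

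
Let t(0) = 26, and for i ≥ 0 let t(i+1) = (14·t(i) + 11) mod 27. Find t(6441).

We have t(0) = 26,  t(1) = 24,  t(2) = 23,  t(3) = 9,  t(4) = 2,  t(5) = 12,  t(6) = 17,  t(7) = 6,  t(8) = 14,  t(9) = 18,  t(10) = 20,  t(11) = 21,  t(12) = 8,  t(13) = 15,  t(14) = 5,  t(15) = 0,  t(16) = 11,  t(17) = 3,  t(18) = 26.
Since t(18) = t(0) = 26, the sequence is periodic with period 18.
So t(6441) = t(0 + ((6441-0) mod 18)) = t(15) = 0.

0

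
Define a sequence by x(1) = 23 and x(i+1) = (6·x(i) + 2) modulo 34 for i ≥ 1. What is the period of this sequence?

Listing terms: x(1) = 23, x(2) = 4, x(3) = 26, x(4) = 22, x(5) = 32, x(6) = 24, x(7) = 10, x(8) = 28, x(9) = 0, x(10) = 2, x(11) = 14, x(12) = 18, x(13) = 8, x(14) = 16, x(15) = 30, x(16) = 12, x(17) = 6, x(18) = 4.
Since x(18) = x(2) = 4, the sequence is eventually periodic: after a pre-period of length 1 it cycles with period 16.

16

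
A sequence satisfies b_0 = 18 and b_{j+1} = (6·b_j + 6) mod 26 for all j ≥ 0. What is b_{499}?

Listing terms: b_0 = 18; b_1 = 10; b_2 = 14; b_3 = 12; b_4 = 0; b_5 = 6; b_6 = 16; b_7 = 24; b_8 = 20; b_9 = 22; b_{10} = 8; b_{11} = 2; b_{12} = 18.
The sequence repeats with period 12.
So b_{499} = b_{0 + ((499-0) mod 12)} = b_7 = 24.

24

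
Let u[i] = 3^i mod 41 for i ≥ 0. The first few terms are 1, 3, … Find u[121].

3

We have u[0] = 1; u[1] = 3; u[2] = 9; u[3] = 27; u[4] = 40; u[5] = 38; u[6] = 32; u[7] = 14; u[8] = 1.
The sequence repeats with period 8.
(121 - 0) mod 8 = 1, so u[121] = u[1] = 3.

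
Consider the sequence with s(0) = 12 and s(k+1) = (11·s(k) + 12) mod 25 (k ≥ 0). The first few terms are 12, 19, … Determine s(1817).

1

Listing terms: s(0) = 12; s(1) = 19; s(2) = 21; s(3) = 18; s(4) = 10; s(5) = 22; s(6) = 4; s(7) = 6; s(8) = 3; s(9) = 20; s(10) = 7; s(11) = 14; s(12) = 16; s(13) = 13; s(14) = 5; s(15) = 17; s(16) = 24; s(17) = 1; s(18) = 23; s(19) = 15; s(20) = 2; s(21) = 9; s(22) = 11; s(23) = 8; s(24) = 0; s(25) = 12.
Since s(25) = s(0) = 12, the sequence is periodic with period 25.
(1817 - 0) mod 25 = 17, so s(1817) = s(17) = 1.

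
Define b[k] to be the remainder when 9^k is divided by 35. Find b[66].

1

Listing terms: b[1] = 9, b[2] = 11, b[3] = 29, b[4] = 16, b[5] = 4, b[6] = 1, b[7] = 9.
Since b[7] = b[1] = 9, the sequence is periodic with period 6.
(66 - 1) mod 6 = 5, so b[66] = b[6] = 1.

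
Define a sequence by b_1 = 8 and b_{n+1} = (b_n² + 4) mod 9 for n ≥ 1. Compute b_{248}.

We have b_1 = 8, b_2 = 5, b_3 = 2, b_4 = 8.
The sequence repeats with period 3.
So b_{248} = b_{1 + ((248-1) mod 3)} = b_2 = 5.

5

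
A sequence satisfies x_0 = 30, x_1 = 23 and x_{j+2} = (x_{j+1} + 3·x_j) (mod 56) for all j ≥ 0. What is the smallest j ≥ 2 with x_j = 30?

Listing terms: x_0 = 30, x_1 = 23, x_2 = 1, x_3 = 14, x_4 = 17, x_5 = 3, x_6 = 54, x_7 = 7, x_8 = 1, x_9 = 22, x_{10} = 25, x_{11} = 35, x_{12} = 54, x_{13} = 47, x_{14} = 41, x_{15} = 14, x_{16} = 25, x_{17} = 11, x_{18} = 30, x_{19} = 7, x_{20} = 41, x_{21} = 6, x_{22} = 17, x_{23} = 35, x_{24} = 30, x_{25} = 23.
The sequence repeats with period 24.
The value 30 first appears (with j ≥ 2) at x_{18}.

18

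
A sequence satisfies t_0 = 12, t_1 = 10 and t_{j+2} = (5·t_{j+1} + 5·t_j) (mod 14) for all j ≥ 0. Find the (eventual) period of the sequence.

Computing terms: t_0 = 12,  t_1 = 10,  t_2 = 12,  t_3 = 12,  t_4 = 8,  t_5 = 2,  t_6 = 8,  t_7 = 8,  t_8 = 10,  t_9 = 6,  t_{10} = 10,  t_{11} = 10,  t_{12} = 2,  t_{13} = 4,  t_{14} = 2,  t_{15} = 2,  t_{16} = 6,  t_{17} = 12,  t_{18} = 6,  t_{19} = 6,  t_{20} = 4,  t_{21} = 8,  t_{22} = 4,  t_{23} = 4,  t_{24} = 12,  t_{25} = 10.
The sequence repeats with period 24.

24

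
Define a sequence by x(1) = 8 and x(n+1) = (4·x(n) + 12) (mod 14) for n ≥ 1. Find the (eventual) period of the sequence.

We have x(1) = 8,  x(2) = 2,  x(3) = 6,  x(4) = 8.
The sequence repeats with period 3.

3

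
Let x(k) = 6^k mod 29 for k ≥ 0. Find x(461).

x(0) = 1; x(1) = 6; x(2) = 7; x(3) = 13; x(4) = 20; x(5) = 4; x(6) = 24; x(7) = 28; x(8) = 23; x(9) = 22; x(10) = 16; x(11) = 9; x(12) = 25; x(13) = 5; x(14) = 1.
The sequence repeats with period 14.
(461 - 0) mod 14 = 13, so x(461) = x(13) = 5.

5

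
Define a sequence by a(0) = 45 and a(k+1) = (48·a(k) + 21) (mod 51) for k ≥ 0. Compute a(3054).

21

Listing terms: a(0) = 45, a(1) = 39, a(2) = 6, a(3) = 3, a(4) = 12, a(5) = 36, a(6) = 15, a(7) = 27, a(8) = 42, a(9) = 48, a(10) = 30, a(11) = 33, a(12) = 24, a(13) = 0, a(14) = 21, a(15) = 9, a(16) = 45.
The sequence repeats with period 16.
(3054 - 0) mod 16 = 14, so a(3054) = a(14) = 21.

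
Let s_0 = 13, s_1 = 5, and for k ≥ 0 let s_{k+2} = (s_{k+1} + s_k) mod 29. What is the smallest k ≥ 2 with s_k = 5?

15

Listing terms: s_0 = 13,  s_1 = 5,  s_2 = 18,  s_3 = 23,  s_4 = 12,  s_5 = 6,  s_6 = 18,  s_7 = 24,  s_8 = 13,  s_9 = 8,  s_{10} = 21,  s_{11} = 0,  s_{12} = 21,  s_{13} = 21,  s_{14} = 13,  s_{15} = 5.
Since (s_{14}, s_{15}) = (s_0, s_1) = (13, 5) (two consecutive terms determine the rest), the sequence is periodic with period 14.
The value 5 next appears (with k ≥ 2) at s_{15}.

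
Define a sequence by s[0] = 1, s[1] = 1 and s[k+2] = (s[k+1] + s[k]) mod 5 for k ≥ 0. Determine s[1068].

4

Listing terms: s[0] = 1, s[1] = 1, s[2] = 2, s[3] = 3, s[4] = 0, s[5] = 3, s[6] = 3, s[7] = 1, s[8] = 4, s[9] = 0, s[10] = 4, s[11] = 4, s[12] = 3, s[13] = 2, s[14] = 0, s[15] = 2, s[16] = 2, s[17] = 4, s[18] = 1, s[19] = 0, s[20] = 1, s[21] = 1.
The sequence repeats with period 20.
(1068 - 0) mod 20 = 8, so s[1068] = s[8] = 4.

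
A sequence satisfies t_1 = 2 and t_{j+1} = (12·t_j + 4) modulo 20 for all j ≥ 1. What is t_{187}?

0

Listing terms: t_1 = 2, t_2 = 8, t_3 = 0, t_4 = 4, t_5 = 12, t_6 = 8.
Since t_6 = t_2 = 8, the sequence is eventually periodic: after a pre-period of length 1 it cycles with period 4.
For j ≥ 2, t_j depends only on (j - 2) mod 4. (187 - 2) mod 4 = 1, so t_{187} = t_3 = 0.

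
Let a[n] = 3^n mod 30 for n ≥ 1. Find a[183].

27

We have a[1] = 3; a[2] = 9; a[3] = 27; a[4] = 21; a[5] = 3.
The sequence repeats with period 4.
So a[183] = a[1 + ((183-1) mod 4)] = a[3] = 27.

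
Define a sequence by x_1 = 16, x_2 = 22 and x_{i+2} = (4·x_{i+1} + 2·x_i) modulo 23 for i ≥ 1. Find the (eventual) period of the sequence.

Computing terms: x_1 = 16, x_2 = 22, x_3 = 5, x_4 = 18, x_5 = 13, x_6 = 19, x_7 = 10, x_8 = 9, x_9 = 10, x_{10} = 12, x_{11} = 22, x_{12} = 20, x_{13} = 9, x_{14} = 7, x_{15} = 0, x_{16} = 14, x_{17} = 10, x_{18} = 22, x_{19} = 16, x_{20} = 16, x_{21} = 4, x_{22} = 2, x_{23} = 16, x_{24} = 22.
The sequence repeats with period 22.

22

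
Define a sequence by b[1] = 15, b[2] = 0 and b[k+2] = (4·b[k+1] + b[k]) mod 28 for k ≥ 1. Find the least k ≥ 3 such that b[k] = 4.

b[1] = 15; b[2] = 0; b[3] = 15; b[4] = 4; b[5] = 3; b[6] = 16; b[7] = 11; b[8] = 4; b[9] = 27; b[10] = 0; b[11] = 27; b[12] = 24; b[13] = 11; b[14] = 12; b[15] = 3; b[16] = 24; b[17] = 15; b[18] = 0.
Since (b[17], b[18]) = (b[1], b[2]) = (15, 0) (two consecutive terms determine the rest), the sequence is periodic with period 16.
The value 4 first appears (with k ≥ 3) at b[4].

4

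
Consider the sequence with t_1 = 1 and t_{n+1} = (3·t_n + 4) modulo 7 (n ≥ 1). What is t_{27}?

4

Computing terms: t_1 = 1,  t_2 = 0,  t_3 = 4,  t_4 = 2,  t_5 = 3,  t_6 = 6,  t_7 = 1.
Since t_7 = t_1 = 1, the sequence is periodic with period 6.
(27 - 1) mod 6 = 2, so t_{27} = t_3 = 4.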